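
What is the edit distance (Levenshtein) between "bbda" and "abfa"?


Computing edit distance: "bbda" -> "abfa"
DP table:
           a    b    f    a
      0    1    2    3    4
  b   1    1    1    2    3
  b   2    2    1    2    3
  d   3    3    2    2    3
  a   4    3    3    3    2
Edit distance = dp[4][4] = 2

2


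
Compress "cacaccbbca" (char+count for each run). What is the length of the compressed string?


Input: cacaccbbca
Runs:
  'c' x 1 => "c1"
  'a' x 1 => "a1"
  'c' x 1 => "c1"
  'a' x 1 => "a1"
  'c' x 2 => "c2"
  'b' x 2 => "b2"
  'c' x 1 => "c1"
  'a' x 1 => "a1"
Compressed: "c1a1c1a1c2b2c1a1"
Compressed length: 16

16


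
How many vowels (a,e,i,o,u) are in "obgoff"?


Input: obgoff
Checking each character:
  'o' at position 0: vowel (running total: 1)
  'b' at position 1: consonant
  'g' at position 2: consonant
  'o' at position 3: vowel (running total: 2)
  'f' at position 4: consonant
  'f' at position 5: consonant
Total vowels: 2

2


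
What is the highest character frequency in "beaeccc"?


Input: beaeccc
Character counts:
  'a': 1
  'b': 1
  'c': 3
  'e': 2
Maximum frequency: 3

3


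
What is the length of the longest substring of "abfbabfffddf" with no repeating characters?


Input: "abfbabfffddf"
Sliding window (track last position of each char):
  Position 0 ('a'): window [0,0] length 1 -- new best
  Position 1 ('b'): window [0,1] length 2 -- new best
  Position 2 ('f'): window [0,2] length 3 -- new best
  Position 3 ('b'): repeat (last at 1), move window start to 2
  Position 3 ('b'): window [2,3] length 2
  Position 4 ('a'): window [2,4] length 3
  Position 5 ('b'): repeat (last at 3), move window start to 4
  Position 5 ('b'): window [4,5] length 2
  Position 6 ('f'): window [4,6] length 3
  Position 7 ('f'): repeat (last at 6), move window start to 7
  Position 7 ('f'): window [7,7] length 1
  Position 8 ('f'): repeat (last at 7), move window start to 8
  Position 8 ('f'): window [8,8] length 1
  Position 9 ('d'): window [8,9] length 2
  Position 10 ('d'): repeat (last at 9), move window start to 10
  Position 10 ('d'): window [10,10] length 1
  Position 11 ('f'): window [10,11] length 2
Longest substring with no repeats: "abf" with length 3

3


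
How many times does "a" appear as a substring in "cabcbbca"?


Searching for "a" in "cabcbbca"
Scanning each position:
  Position 0: "c" => no
  Position 1: "a" => MATCH
  Position 2: "b" => no
  Position 3: "c" => no
  Position 4: "b" => no
  Position 5: "b" => no
  Position 6: "c" => no
  Position 7: "a" => MATCH
Total occurrences: 2

2


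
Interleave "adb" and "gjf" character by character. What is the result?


Interleaving "adb" and "gjf":
  Position 0: 'a' from first, 'g' from second => "ag"
  Position 1: 'd' from first, 'j' from second => "dj"
  Position 2: 'b' from first, 'f' from second => "bf"
Result: agdjbf

agdjbf


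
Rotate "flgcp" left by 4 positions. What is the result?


Input: "flgcp", rotate left by 4
First 4 characters: "flgc"
Remaining characters: "p"
Concatenate remaining + first: "p" + "flgc" = "pflgc"

pflgc


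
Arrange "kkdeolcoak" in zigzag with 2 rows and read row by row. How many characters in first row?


Zigzag "kkdeolcoak" into 2 rows:
Placing characters:
  'k' => row 0
  'k' => row 1
  'd' => row 0
  'e' => row 1
  'o' => row 0
  'l' => row 1
  'c' => row 0
  'o' => row 1
  'a' => row 0
  'k' => row 1
Rows:
  Row 0: "kdoca"
  Row 1: "kelok"
First row length: 5

5


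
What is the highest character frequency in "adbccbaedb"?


Input: adbccbaedb
Character counts:
  'a': 2
  'b': 3
  'c': 2
  'd': 2
  'e': 1
Maximum frequency: 3

3


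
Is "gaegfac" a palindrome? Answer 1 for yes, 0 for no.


Input: gaegfac
Reversed: cafgeag
  Compare pos 0 ('g') with pos 6 ('c'): MISMATCH
  Compare pos 1 ('a') with pos 5 ('a'): match
  Compare pos 2 ('e') with pos 4 ('f'): MISMATCH
Result: not a palindrome

0


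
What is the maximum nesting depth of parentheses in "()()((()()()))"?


Input: "()()((()()()))"
Tracking depth:
  Position 0 '(': depth becomes 1
  Position 1 ')': depth becomes 0
  Position 2 '(': depth becomes 1
  Position 3 ')': depth becomes 0
  Position 4 '(': depth becomes 1
  Position 5 '(': depth becomes 2
  Position 6 '(': depth becomes 3
  Position 7 ')': depth becomes 2
  Position 8 '(': depth becomes 3
  Position 9 ')': depth becomes 2
  Position 10 '(': depth becomes 3
  Position 11 ')': depth becomes 2
  Position 12 ')': depth becomes 1
  Position 13 ')': depth becomes 0
Maximum depth reached: 3

3


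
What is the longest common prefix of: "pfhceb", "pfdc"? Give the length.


Words: pfhceb, pfdc
  Position 0: all 'p' => match
  Position 1: all 'f' => match
  Position 2: ('h', 'd') => mismatch, stop
LCP = "pf" (length 2)

2


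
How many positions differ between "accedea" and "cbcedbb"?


Comparing "accedea" and "cbcedbb" position by position:
  Position 0: 'a' vs 'c' => DIFFER
  Position 1: 'c' vs 'b' => DIFFER
  Position 2: 'c' vs 'c' => same
  Position 3: 'e' vs 'e' => same
  Position 4: 'd' vs 'd' => same
  Position 5: 'e' vs 'b' => DIFFER
  Position 6: 'a' vs 'b' => DIFFER
Positions that differ: 4

4


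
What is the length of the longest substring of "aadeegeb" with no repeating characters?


Input: "aadeegeb"
Sliding window (track last position of each char):
  Position 0 ('a'): window [0,0] length 1 -- new best
  Position 1 ('a'): repeat (last at 0), move window start to 1
  Position 1 ('a'): window [1,1] length 1
  Position 2 ('d'): window [1,2] length 2 -- new best
  Position 3 ('e'): window [1,3] length 3 -- new best
  Position 4 ('e'): repeat (last at 3), move window start to 4
  Position 4 ('e'): window [4,4] length 1
  Position 5 ('g'): window [4,5] length 2
  Position 6 ('e'): repeat (last at 4), move window start to 5
  Position 6 ('e'): window [5,6] length 2
  Position 7 ('b'): window [5,7] length 3
Longest substring with no repeats: "ade" with length 3

3


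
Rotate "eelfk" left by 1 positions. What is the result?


Input: "eelfk", rotate left by 1
First 1 characters: "e"
Remaining characters: "elfk"
Concatenate remaining + first: "elfk" + "e" = "elfke"

elfke


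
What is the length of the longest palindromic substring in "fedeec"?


Input: "fedeec"
Checking substrings for palindromes:
  [1:4] "ede" (len 3) => palindrome
  [3:5] "ee" (len 2) => palindrome
Longest palindromic substring: "ede" with length 3

3


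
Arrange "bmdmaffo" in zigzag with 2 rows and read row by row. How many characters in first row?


Zigzag "bmdmaffo" into 2 rows:
Placing characters:
  'b' => row 0
  'm' => row 1
  'd' => row 0
  'm' => row 1
  'a' => row 0
  'f' => row 1
  'f' => row 0
  'o' => row 1
Rows:
  Row 0: "bdaf"
  Row 1: "mmfo"
First row length: 4

4


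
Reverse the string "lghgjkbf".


Input: lghgjkbf
Reading characters right to left:
  Position 7: 'f'
  Position 6: 'b'
  Position 5: 'k'
  Position 4: 'j'
  Position 3: 'g'
  Position 2: 'h'
  Position 1: 'g'
  Position 0: 'l'
Reversed: fbkjghgl

fbkjghgl


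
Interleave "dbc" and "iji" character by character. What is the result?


Interleaving "dbc" and "iji":
  Position 0: 'd' from first, 'i' from second => "di"
  Position 1: 'b' from first, 'j' from second => "bj"
  Position 2: 'c' from first, 'i' from second => "ci"
Result: dibjci

dibjci


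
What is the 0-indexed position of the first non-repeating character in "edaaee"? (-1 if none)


Input: edaaee
Character frequencies:
  'a': 2
  'd': 1
  'e': 3
Scanning left to right for freq == 1:
  Position 0 ('e'): freq=3, skip
  Position 1 ('d'): unique! => answer = 1

1


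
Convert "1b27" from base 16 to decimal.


Input: "1b27" in base 16
Positional expansion:
  Digit '1' (value 1) x 16^3 = 4096
  Digit 'b' (value 11) x 16^2 = 2816
  Digit '2' (value 2) x 16^1 = 32
  Digit '7' (value 7) x 16^0 = 7
Sum = 6951

6951


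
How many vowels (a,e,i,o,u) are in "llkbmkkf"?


Input: llkbmkkf
Checking each character:
  'l' at position 0: consonant
  'l' at position 1: consonant
  'k' at position 2: consonant
  'b' at position 3: consonant
  'm' at position 4: consonant
  'k' at position 5: consonant
  'k' at position 6: consonant
  'f' at position 7: consonant
Total vowels: 0

0


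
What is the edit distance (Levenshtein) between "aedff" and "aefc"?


Computing edit distance: "aedff" -> "aefc"
DP table:
           a    e    f    c
      0    1    2    3    4
  a   1    0    1    2    3
  e   2    1    0    1    2
  d   3    2    1    1    2
  f   4    3    2    1    2
  f   5    4    3    2    2
Edit distance = dp[5][4] = 2

2


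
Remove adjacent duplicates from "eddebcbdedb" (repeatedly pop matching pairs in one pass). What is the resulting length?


Input: eddebcbdedb
Stack-based adjacent duplicate removal:
  Read 'e': push. Stack: e
  Read 'd': push. Stack: ed
  Read 'd': matches stack top 'd' => pop. Stack: e
  Read 'e': matches stack top 'e' => pop. Stack: (empty)
  Read 'b': push. Stack: b
  Read 'c': push. Stack: bc
  Read 'b': push. Stack: bcb
  Read 'd': push. Stack: bcbd
  Read 'e': push. Stack: bcbde
  Read 'd': push. Stack: bcbded
  Read 'b': push. Stack: bcbdedb
Final stack: "bcbdedb" (length 7)

7


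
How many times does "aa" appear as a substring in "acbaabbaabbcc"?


Searching for "aa" in "acbaabbaabbcc"
Scanning each position:
  Position 0: "ac" => no
  Position 1: "cb" => no
  Position 2: "ba" => no
  Position 3: "aa" => MATCH
  Position 4: "ab" => no
  Position 5: "bb" => no
  Position 6: "ba" => no
  Position 7: "aa" => MATCH
  Position 8: "ab" => no
  Position 9: "bb" => no
  Position 10: "bc" => no
  Position 11: "cc" => no
Total occurrences: 2

2


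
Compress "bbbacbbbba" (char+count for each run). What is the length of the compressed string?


Input: bbbacbbbba
Runs:
  'b' x 3 => "b3"
  'a' x 1 => "a1"
  'c' x 1 => "c1"
  'b' x 4 => "b4"
  'a' x 1 => "a1"
Compressed: "b3a1c1b4a1"
Compressed length: 10

10


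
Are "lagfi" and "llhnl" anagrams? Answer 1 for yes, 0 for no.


Strings: "lagfi", "llhnl"
Sorted first:  afgil
Sorted second: hllln
Differ at position 0: 'a' vs 'h' => not anagrams

0


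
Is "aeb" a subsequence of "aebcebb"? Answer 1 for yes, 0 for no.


Check if "aeb" is a subsequence of "aebcebb"
Greedy scan:
  Position 0 ('a'): matches sub[0] = 'a'
  Position 1 ('e'): matches sub[1] = 'e'
  Position 2 ('b'): matches sub[2] = 'b'
  Position 3 ('c'): no match needed
  Position 4 ('e'): no match needed
  Position 5 ('b'): no match needed
  Position 6 ('b'): no match needed
All 3 characters matched => is a subsequence

1


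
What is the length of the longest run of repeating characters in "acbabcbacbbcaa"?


Input: "acbabcbacbbcaa"
Scanning for longest run:
  Position 1 ('c'): new char, reset run to 1
  Position 2 ('b'): new char, reset run to 1
  Position 3 ('a'): new char, reset run to 1
  Position 4 ('b'): new char, reset run to 1
  Position 5 ('c'): new char, reset run to 1
  Position 6 ('b'): new char, reset run to 1
  Position 7 ('a'): new char, reset run to 1
  Position 8 ('c'): new char, reset run to 1
  Position 9 ('b'): new char, reset run to 1
  Position 10 ('b'): continues run of 'b', length=2
  Position 11 ('c'): new char, reset run to 1
  Position 12 ('a'): new char, reset run to 1
  Position 13 ('a'): continues run of 'a', length=2
Longest run: 'b' with length 2

2


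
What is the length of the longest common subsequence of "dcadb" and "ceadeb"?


LCS of "dcadb" and "ceadeb"
DP table:
           c    e    a    d    e    b
      0    0    0    0    0    0    0
  d   0    0    0    0    1    1    1
  c   0    1    1    1    1    1    1
  a   0    1    1    2    2    2    2
  d   0    1    1    2    3    3    3
  b   0    1    1    2    3    3    4
LCS length = dp[5][6] = 4

4


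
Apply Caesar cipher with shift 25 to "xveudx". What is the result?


Caesar cipher: shift "xveudx" by 25
  'x' (pos 23) + 25 = pos 22 = 'w'
  'v' (pos 21) + 25 = pos 20 = 'u'
  'e' (pos 4) + 25 = pos 3 = 'd'
  'u' (pos 20) + 25 = pos 19 = 't'
  'd' (pos 3) + 25 = pos 2 = 'c'
  'x' (pos 23) + 25 = pos 22 = 'w'
Result: wudtcw

wudtcw


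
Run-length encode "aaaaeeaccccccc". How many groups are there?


Input: aaaaeeaccccccc
Scanning for consecutive runs:
  Group 1: 'a' x 4 (positions 0-3)
  Group 2: 'e' x 2 (positions 4-5)
  Group 3: 'a' x 1 (positions 6-6)
  Group 4: 'c' x 7 (positions 7-13)
Total groups: 4

4


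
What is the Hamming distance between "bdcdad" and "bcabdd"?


Comparing "bdcdad" and "bcabdd" position by position:
  Position 0: 'b' vs 'b' => same
  Position 1: 'd' vs 'c' => differ
  Position 2: 'c' vs 'a' => differ
  Position 3: 'd' vs 'b' => differ
  Position 4: 'a' vs 'd' => differ
  Position 5: 'd' vs 'd' => same
Total differences (Hamming distance): 4

4


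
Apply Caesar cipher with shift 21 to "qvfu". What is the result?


Caesar cipher: shift "qvfu" by 21
  'q' (pos 16) + 21 = pos 11 = 'l'
  'v' (pos 21) + 21 = pos 16 = 'q'
  'f' (pos 5) + 21 = pos 0 = 'a'
  'u' (pos 20) + 21 = pos 15 = 'p'
Result: lqap

lqap


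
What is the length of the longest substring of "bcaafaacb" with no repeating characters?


Input: "bcaafaacb"
Sliding window (track last position of each char):
  Position 0 ('b'): window [0,0] length 1 -- new best
  Position 1 ('c'): window [0,1] length 2 -- new best
  Position 2 ('a'): window [0,2] length 3 -- new best
  Position 3 ('a'): repeat (last at 2), move window start to 3
  Position 3 ('a'): window [3,3] length 1
  Position 4 ('f'): window [3,4] length 2
  Position 5 ('a'): repeat (last at 3), move window start to 4
  Position 5 ('a'): window [4,5] length 2
  Position 6 ('a'): repeat (last at 5), move window start to 6
  Position 6 ('a'): window [6,6] length 1
  Position 7 ('c'): window [6,7] length 2
  Position 8 ('b'): window [6,8] length 3
Longest substring with no repeats: "bca" with length 3

3


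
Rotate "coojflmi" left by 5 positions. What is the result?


Input: "coojflmi", rotate left by 5
First 5 characters: "coojf"
Remaining characters: "lmi"
Concatenate remaining + first: "lmi" + "coojf" = "lmicoojf"

lmicoojf


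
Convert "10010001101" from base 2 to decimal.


Input: "10010001101" in base 2
Positional expansion:
  Digit '1' (value 1) x 2^10 = 1024
  Digit '0' (value 0) x 2^9 = 0
  Digit '0' (value 0) x 2^8 = 0
  Digit '1' (value 1) x 2^7 = 128
  Digit '0' (value 0) x 2^6 = 0
  Digit '0' (value 0) x 2^5 = 0
  Digit '0' (value 0) x 2^4 = 0
  Digit '1' (value 1) x 2^3 = 8
  Digit '1' (value 1) x 2^2 = 4
  Digit '0' (value 0) x 2^1 = 0
  Digit '1' (value 1) x 2^0 = 1
Sum = 1165

1165


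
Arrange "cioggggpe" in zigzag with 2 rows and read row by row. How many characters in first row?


Zigzag "cioggggpe" into 2 rows:
Placing characters:
  'c' => row 0
  'i' => row 1
  'o' => row 0
  'g' => row 1
  'g' => row 0
  'g' => row 1
  'g' => row 0
  'p' => row 1
  'e' => row 0
Rows:
  Row 0: "cogge"
  Row 1: "iggp"
First row length: 5

5


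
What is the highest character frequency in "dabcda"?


Input: dabcda
Character counts:
  'a': 2
  'b': 1
  'c': 1
  'd': 2
Maximum frequency: 2

2


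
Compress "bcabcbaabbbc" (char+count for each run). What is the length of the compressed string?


Input: bcabcbaabbbc
Runs:
  'b' x 1 => "b1"
  'c' x 1 => "c1"
  'a' x 1 => "a1"
  'b' x 1 => "b1"
  'c' x 1 => "c1"
  'b' x 1 => "b1"
  'a' x 2 => "a2"
  'b' x 3 => "b3"
  'c' x 1 => "c1"
Compressed: "b1c1a1b1c1b1a2b3c1"
Compressed length: 18

18


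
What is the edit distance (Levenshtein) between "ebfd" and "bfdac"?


Computing edit distance: "ebfd" -> "bfdac"
DP table:
           b    f    d    a    c
      0    1    2    3    4    5
  e   1    1    2    3    4    5
  b   2    1    2    3    4    5
  f   3    2    1    2    3    4
  d   4    3    2    1    2    3
Edit distance = dp[4][5] = 3

3


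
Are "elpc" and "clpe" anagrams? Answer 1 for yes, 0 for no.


Strings: "elpc", "clpe"
Sorted first:  celp
Sorted second: celp
Sorted forms match => anagrams

1


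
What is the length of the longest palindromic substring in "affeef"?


Input: "affeef"
Checking substrings for palindromes:
  [2:6] "feef" (len 4) => palindrome
  [1:3] "ff" (len 2) => palindrome
  [3:5] "ee" (len 2) => palindrome
Longest palindromic substring: "feef" with length 4

4


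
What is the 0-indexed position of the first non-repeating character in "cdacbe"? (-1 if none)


Input: cdacbe
Character frequencies:
  'a': 1
  'b': 1
  'c': 2
  'd': 1
  'e': 1
Scanning left to right for freq == 1:
  Position 0 ('c'): freq=2, skip
  Position 1 ('d'): unique! => answer = 1

1


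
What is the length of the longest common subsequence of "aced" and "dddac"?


LCS of "aced" and "dddac"
DP table:
           d    d    d    a    c
      0    0    0    0    0    0
  a   0    0    0    0    1    1
  c   0    0    0    0    1    2
  e   0    0    0    0    1    2
  d   0    1    1    1    1    2
LCS length = dp[4][5] = 2

2


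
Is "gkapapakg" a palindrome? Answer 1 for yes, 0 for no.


Input: gkapapakg
Reversed: gkapapakg
  Compare pos 0 ('g') with pos 8 ('g'): match
  Compare pos 1 ('k') with pos 7 ('k'): match
  Compare pos 2 ('a') with pos 6 ('a'): match
  Compare pos 3 ('p') with pos 5 ('p'): match
Result: palindrome

1


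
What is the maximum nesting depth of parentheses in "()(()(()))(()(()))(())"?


Input: "()(()(()))(()(()))(())"
Tracking depth:
  Position 0 '(': depth becomes 1
  Position 1 ')': depth becomes 0
  Position 2 '(': depth becomes 1
  Position 3 '(': depth becomes 2
  Position 4 ')': depth becomes 1
  Position 5 '(': depth becomes 2
  Position 6 '(': depth becomes 3
  Position 7 ')': depth becomes 2
  Position 8 ')': depth becomes 1
  Position 9 ')': depth becomes 0
  Position 10 '(': depth becomes 1
  Position 11 '(': depth becomes 2
  Position 12 ')': depth becomes 1
  Position 13 '(': depth becomes 2
  Position 14 '(': depth becomes 3
  Position 15 ')': depth becomes 2
  Position 16 ')': depth becomes 1
  Position 17 ')': depth becomes 0
  Position 18 '(': depth becomes 1
  Position 19 '(': depth becomes 2
  Position 20 ')': depth becomes 1
  Position 21 ')': depth becomes 0
Maximum depth reached: 3

3


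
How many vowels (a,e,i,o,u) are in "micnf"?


Input: micnf
Checking each character:
  'm' at position 0: consonant
  'i' at position 1: vowel (running total: 1)
  'c' at position 2: consonant
  'n' at position 3: consonant
  'f' at position 4: consonant
Total vowels: 1

1


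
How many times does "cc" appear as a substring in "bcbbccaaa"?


Searching for "cc" in "bcbbccaaa"
Scanning each position:
  Position 0: "bc" => no
  Position 1: "cb" => no
  Position 2: "bb" => no
  Position 3: "bc" => no
  Position 4: "cc" => MATCH
  Position 5: "ca" => no
  Position 6: "aa" => no
  Position 7: "aa" => no
Total occurrences: 1

1


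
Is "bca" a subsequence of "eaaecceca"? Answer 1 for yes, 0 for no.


Check if "bca" is a subsequence of "eaaecceca"
Greedy scan:
  Position 0 ('e'): no match needed
  Position 1 ('a'): no match needed
  Position 2 ('a'): no match needed
  Position 3 ('e'): no match needed
  Position 4 ('c'): no match needed
  Position 5 ('c'): no match needed
  Position 6 ('e'): no match needed
  Position 7 ('c'): no match needed
  Position 8 ('a'): no match needed
Only matched 0/3 characters => not a subsequence

0


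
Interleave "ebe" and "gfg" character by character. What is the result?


Interleaving "ebe" and "gfg":
  Position 0: 'e' from first, 'g' from second => "eg"
  Position 1: 'b' from first, 'f' from second => "bf"
  Position 2: 'e' from first, 'g' from second => "eg"
Result: egbfeg

egbfeg


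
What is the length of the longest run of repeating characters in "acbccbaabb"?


Input: "acbccbaabb"
Scanning for longest run:
  Position 1 ('c'): new char, reset run to 1
  Position 2 ('b'): new char, reset run to 1
  Position 3 ('c'): new char, reset run to 1
  Position 4 ('c'): continues run of 'c', length=2
  Position 5 ('b'): new char, reset run to 1
  Position 6 ('a'): new char, reset run to 1
  Position 7 ('a'): continues run of 'a', length=2
  Position 8 ('b'): new char, reset run to 1
  Position 9 ('b'): continues run of 'b', length=2
Longest run: 'c' with length 2

2


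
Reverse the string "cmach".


Input: cmach
Reading characters right to left:
  Position 4: 'h'
  Position 3: 'c'
  Position 2: 'a'
  Position 1: 'm'
  Position 0: 'c'
Reversed: hcamc

hcamc


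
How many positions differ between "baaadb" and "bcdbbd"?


Comparing "baaadb" and "bcdbbd" position by position:
  Position 0: 'b' vs 'b' => same
  Position 1: 'a' vs 'c' => DIFFER
  Position 2: 'a' vs 'd' => DIFFER
  Position 3: 'a' vs 'b' => DIFFER
  Position 4: 'd' vs 'b' => DIFFER
  Position 5: 'b' vs 'd' => DIFFER
Positions that differ: 5

5


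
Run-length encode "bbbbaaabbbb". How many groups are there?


Input: bbbbaaabbbb
Scanning for consecutive runs:
  Group 1: 'b' x 4 (positions 0-3)
  Group 2: 'a' x 3 (positions 4-6)
  Group 3: 'b' x 4 (positions 7-10)
Total groups: 3

3


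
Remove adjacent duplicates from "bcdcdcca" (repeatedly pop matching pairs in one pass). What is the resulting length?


Input: bcdcdcca
Stack-based adjacent duplicate removal:
  Read 'b': push. Stack: b
  Read 'c': push. Stack: bc
  Read 'd': push. Stack: bcd
  Read 'c': push. Stack: bcdc
  Read 'd': push. Stack: bcdcd
  Read 'c': push. Stack: bcdcdc
  Read 'c': matches stack top 'c' => pop. Stack: bcdcd
  Read 'a': push. Stack: bcdcda
Final stack: "bcdcda" (length 6)

6


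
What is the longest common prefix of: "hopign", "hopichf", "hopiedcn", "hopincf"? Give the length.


Words: hopign, hopichf, hopiedcn, hopincf
  Position 0: all 'h' => match
  Position 1: all 'o' => match
  Position 2: all 'p' => match
  Position 3: all 'i' => match
  Position 4: ('g', 'c', 'e', 'n') => mismatch, stop
LCP = "hopi" (length 4)

4


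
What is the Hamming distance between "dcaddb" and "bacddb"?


Comparing "dcaddb" and "bacddb" position by position:
  Position 0: 'd' vs 'b' => differ
  Position 1: 'c' vs 'a' => differ
  Position 2: 'a' vs 'c' => differ
  Position 3: 'd' vs 'd' => same
  Position 4: 'd' vs 'd' => same
  Position 5: 'b' vs 'b' => same
Total differences (Hamming distance): 3

3


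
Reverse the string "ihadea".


Input: ihadea
Reading characters right to left:
  Position 5: 'a'
  Position 4: 'e'
  Position 3: 'd'
  Position 2: 'a'
  Position 1: 'h'
  Position 0: 'i'
Reversed: aedahi

aedahi


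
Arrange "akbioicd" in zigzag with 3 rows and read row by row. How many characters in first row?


Zigzag "akbioicd" into 3 rows:
Placing characters:
  'a' => row 0
  'k' => row 1
  'b' => row 2
  'i' => row 1
  'o' => row 0
  'i' => row 1
  'c' => row 2
  'd' => row 1
Rows:
  Row 0: "ao"
  Row 1: "kiid"
  Row 2: "bc"
First row length: 2

2


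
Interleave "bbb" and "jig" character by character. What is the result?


Interleaving "bbb" and "jig":
  Position 0: 'b' from first, 'j' from second => "bj"
  Position 1: 'b' from first, 'i' from second => "bi"
  Position 2: 'b' from first, 'g' from second => "bg"
Result: bjbibg

bjbibg


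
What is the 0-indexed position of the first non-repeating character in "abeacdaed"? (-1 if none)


Input: abeacdaed
Character frequencies:
  'a': 3
  'b': 1
  'c': 1
  'd': 2
  'e': 2
Scanning left to right for freq == 1:
  Position 0 ('a'): freq=3, skip
  Position 1 ('b'): unique! => answer = 1

1


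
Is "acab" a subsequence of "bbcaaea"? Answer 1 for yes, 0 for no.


Check if "acab" is a subsequence of "bbcaaea"
Greedy scan:
  Position 0 ('b'): no match needed
  Position 1 ('b'): no match needed
  Position 2 ('c'): no match needed
  Position 3 ('a'): matches sub[0] = 'a'
  Position 4 ('a'): no match needed
  Position 5 ('e'): no match needed
  Position 6 ('a'): no match needed
Only matched 1/4 characters => not a subsequence

0


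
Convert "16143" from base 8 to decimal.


Input: "16143" in base 8
Positional expansion:
  Digit '1' (value 1) x 8^4 = 4096
  Digit '6' (value 6) x 8^3 = 3072
  Digit '1' (value 1) x 8^2 = 64
  Digit '4' (value 4) x 8^1 = 32
  Digit '3' (value 3) x 8^0 = 3
Sum = 7267

7267


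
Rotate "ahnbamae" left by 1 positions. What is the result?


Input: "ahnbamae", rotate left by 1
First 1 characters: "a"
Remaining characters: "hnbamae"
Concatenate remaining + first: "hnbamae" + "a" = "hnbamaea"

hnbamaea


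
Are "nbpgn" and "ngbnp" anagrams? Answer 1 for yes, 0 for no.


Strings: "nbpgn", "ngbnp"
Sorted first:  bgnnp
Sorted second: bgnnp
Sorted forms match => anagrams

1


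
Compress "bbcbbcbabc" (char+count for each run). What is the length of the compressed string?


Input: bbcbbcbabc
Runs:
  'b' x 2 => "b2"
  'c' x 1 => "c1"
  'b' x 2 => "b2"
  'c' x 1 => "c1"
  'b' x 1 => "b1"
  'a' x 1 => "a1"
  'b' x 1 => "b1"
  'c' x 1 => "c1"
Compressed: "b2c1b2c1b1a1b1c1"
Compressed length: 16

16


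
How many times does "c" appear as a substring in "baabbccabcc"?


Searching for "c" in "baabbccabcc"
Scanning each position:
  Position 0: "b" => no
  Position 1: "a" => no
  Position 2: "a" => no
  Position 3: "b" => no
  Position 4: "b" => no
  Position 5: "c" => MATCH
  Position 6: "c" => MATCH
  Position 7: "a" => no
  Position 8: "b" => no
  Position 9: "c" => MATCH
  Position 10: "c" => MATCH
Total occurrences: 4

4


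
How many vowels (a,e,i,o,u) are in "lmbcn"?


Input: lmbcn
Checking each character:
  'l' at position 0: consonant
  'm' at position 1: consonant
  'b' at position 2: consonant
  'c' at position 3: consonant
  'n' at position 4: consonant
Total vowels: 0

0


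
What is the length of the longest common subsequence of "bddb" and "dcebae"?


LCS of "bddb" and "dcebae"
DP table:
           d    c    e    b    a    e
      0    0    0    0    0    0    0
  b   0    0    0    0    1    1    1
  d   0    1    1    1    1    1    1
  d   0    1    1    1    1    1    1
  b   0    1    1    1    2    2    2
LCS length = dp[4][6] = 2

2


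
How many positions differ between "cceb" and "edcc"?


Comparing "cceb" and "edcc" position by position:
  Position 0: 'c' vs 'e' => DIFFER
  Position 1: 'c' vs 'd' => DIFFER
  Position 2: 'e' vs 'c' => DIFFER
  Position 3: 'b' vs 'c' => DIFFER
Positions that differ: 4

4


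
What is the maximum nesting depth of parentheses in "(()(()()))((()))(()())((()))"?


Input: "(()(()()))((()))(()())((()))"
Tracking depth:
  Position 0 '(': depth becomes 1
  Position 1 '(': depth becomes 2
  Position 2 ')': depth becomes 1
  Position 3 '(': depth becomes 2
  Position 4 '(': depth becomes 3
  Position 5 ')': depth becomes 2
  Position 6 '(': depth becomes 3
  Position 7 ')': depth becomes 2
  Position 8 ')': depth becomes 1
  Position 9 ')': depth becomes 0
  Position 10 '(': depth becomes 1
  Position 11 '(': depth becomes 2
  Position 12 '(': depth becomes 3
  Position 13 ')': depth becomes 2
  Position 14 ')': depth becomes 1
  Position 15 ')': depth becomes 0
  Position 16 '(': depth becomes 1
  Position 17 '(': depth becomes 2
  Position 18 ')': depth becomes 1
  Position 19 '(': depth becomes 2
  Position 20 ')': depth becomes 1
  Position 21 ')': depth becomes 0
  Position 22 '(': depth becomes 1
  Position 23 '(': depth becomes 2
  Position 24 '(': depth becomes 3
  Position 25 ')': depth becomes 2
  Position 26 ')': depth becomes 1
  Position 27 ')': depth becomes 0
Maximum depth reached: 3

3


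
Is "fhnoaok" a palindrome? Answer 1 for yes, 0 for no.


Input: fhnoaok
Reversed: koaonhf
  Compare pos 0 ('f') with pos 6 ('k'): MISMATCH
  Compare pos 1 ('h') with pos 5 ('o'): MISMATCH
  Compare pos 2 ('n') with pos 4 ('a'): MISMATCH
Result: not a palindrome

0


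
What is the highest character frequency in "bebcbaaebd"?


Input: bebcbaaebd
Character counts:
  'a': 2
  'b': 4
  'c': 1
  'd': 1
  'e': 2
Maximum frequency: 4

4


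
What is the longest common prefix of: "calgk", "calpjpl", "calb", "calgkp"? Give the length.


Words: calgk, calpjpl, calb, calgkp
  Position 0: all 'c' => match
  Position 1: all 'a' => match
  Position 2: all 'l' => match
  Position 3: ('g', 'p', 'b', 'g') => mismatch, stop
LCP = "cal" (length 3)

3


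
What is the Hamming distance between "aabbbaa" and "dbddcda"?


Comparing "aabbbaa" and "dbddcda" position by position:
  Position 0: 'a' vs 'd' => differ
  Position 1: 'a' vs 'b' => differ
  Position 2: 'b' vs 'd' => differ
  Position 3: 'b' vs 'd' => differ
  Position 4: 'b' vs 'c' => differ
  Position 5: 'a' vs 'd' => differ
  Position 6: 'a' vs 'a' => same
Total differences (Hamming distance): 6

6


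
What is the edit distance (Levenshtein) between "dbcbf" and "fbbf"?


Computing edit distance: "dbcbf" -> "fbbf"
DP table:
           f    b    b    f
      0    1    2    3    4
  d   1    1    2    3    4
  b   2    2    1    2    3
  c   3    3    2    2    3
  b   4    4    3    2    3
  f   5    4    4    3    2
Edit distance = dp[5][4] = 2

2


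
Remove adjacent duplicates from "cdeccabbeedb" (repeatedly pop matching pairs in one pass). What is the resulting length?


Input: cdeccabbeedb
Stack-based adjacent duplicate removal:
  Read 'c': push. Stack: c
  Read 'd': push. Stack: cd
  Read 'e': push. Stack: cde
  Read 'c': push. Stack: cdec
  Read 'c': matches stack top 'c' => pop. Stack: cde
  Read 'a': push. Stack: cdea
  Read 'b': push. Stack: cdeab
  Read 'b': matches stack top 'b' => pop. Stack: cdea
  Read 'e': push. Stack: cdeae
  Read 'e': matches stack top 'e' => pop. Stack: cdea
  Read 'd': push. Stack: cdead
  Read 'b': push. Stack: cdeadb
Final stack: "cdeadb" (length 6)

6


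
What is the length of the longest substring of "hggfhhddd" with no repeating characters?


Input: "hggfhhddd"
Sliding window (track last position of each char):
  Position 0 ('h'): window [0,0] length 1 -- new best
  Position 1 ('g'): window [0,1] length 2 -- new best
  Position 2 ('g'): repeat (last at 1), move window start to 2
  Position 2 ('g'): window [2,2] length 1
  Position 3 ('f'): window [2,3] length 2
  Position 4 ('h'): window [2,4] length 3 -- new best
  Position 5 ('h'): repeat (last at 4), move window start to 5
  Position 5 ('h'): window [5,5] length 1
  Position 6 ('d'): window [5,6] length 2
  Position 7 ('d'): repeat (last at 6), move window start to 7
  Position 7 ('d'): window [7,7] length 1
  Position 8 ('d'): repeat (last at 7), move window start to 8
  Position 8 ('d'): window [8,8] length 1
Longest substring with no repeats: "gfh" with length 3

3


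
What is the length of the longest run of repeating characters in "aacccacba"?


Input: "aacccacba"
Scanning for longest run:
  Position 1 ('a'): continues run of 'a', length=2
  Position 2 ('c'): new char, reset run to 1
  Position 3 ('c'): continues run of 'c', length=2
  Position 4 ('c'): continues run of 'c', length=3
  Position 5 ('a'): new char, reset run to 1
  Position 6 ('c'): new char, reset run to 1
  Position 7 ('b'): new char, reset run to 1
  Position 8 ('a'): new char, reset run to 1
Longest run: 'c' with length 3

3


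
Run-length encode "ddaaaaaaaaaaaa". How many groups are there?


Input: ddaaaaaaaaaaaa
Scanning for consecutive runs:
  Group 1: 'd' x 2 (positions 0-1)
  Group 2: 'a' x 12 (positions 2-13)
Total groups: 2

2


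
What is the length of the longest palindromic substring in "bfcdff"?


Input: "bfcdff"
Checking substrings for palindromes:
  [4:6] "ff" (len 2) => palindrome
Longest palindromic substring: "ff" with length 2

2


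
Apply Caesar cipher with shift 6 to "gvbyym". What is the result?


Caesar cipher: shift "gvbyym" by 6
  'g' (pos 6) + 6 = pos 12 = 'm'
  'v' (pos 21) + 6 = pos 1 = 'b'
  'b' (pos 1) + 6 = pos 7 = 'h'
  'y' (pos 24) + 6 = pos 4 = 'e'
  'y' (pos 24) + 6 = pos 4 = 'e'
  'm' (pos 12) + 6 = pos 18 = 's'
Result: mbhees

mbhees


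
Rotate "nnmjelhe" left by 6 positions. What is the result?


Input: "nnmjelhe", rotate left by 6
First 6 characters: "nnmjel"
Remaining characters: "he"
Concatenate remaining + first: "he" + "nnmjel" = "hennmjel"

hennmjel


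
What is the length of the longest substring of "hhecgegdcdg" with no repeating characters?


Input: "hhecgegdcdg"
Sliding window (track last position of each char):
  Position 0 ('h'): window [0,0] length 1 -- new best
  Position 1 ('h'): repeat (last at 0), move window start to 1
  Position 1 ('h'): window [1,1] length 1
  Position 2 ('e'): window [1,2] length 2 -- new best
  Position 3 ('c'): window [1,3] length 3 -- new best
  Position 4 ('g'): window [1,4] length 4 -- new best
  Position 5 ('e'): repeat (last at 2), move window start to 3
  Position 5 ('e'): window [3,5] length 3
  Position 6 ('g'): repeat (last at 4), move window start to 5
  Position 6 ('g'): window [5,6] length 2
  Position 7 ('d'): window [5,7] length 3
  Position 8 ('c'): window [5,8] length 4
  Position 9 ('d'): repeat (last at 7), move window start to 8
  Position 9 ('d'): window [8,9] length 2
  Position 10 ('g'): window [8,10] length 3
Longest substring with no repeats: "hecg" with length 4

4


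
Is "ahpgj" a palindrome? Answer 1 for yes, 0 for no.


Input: ahpgj
Reversed: jgpha
  Compare pos 0 ('a') with pos 4 ('j'): MISMATCH
  Compare pos 1 ('h') with pos 3 ('g'): MISMATCH
Result: not a palindrome

0


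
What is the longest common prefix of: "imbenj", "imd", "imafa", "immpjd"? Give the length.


Words: imbenj, imd, imafa, immpjd
  Position 0: all 'i' => match
  Position 1: all 'm' => match
  Position 2: ('b', 'd', 'a', 'm') => mismatch, stop
LCP = "im" (length 2)

2


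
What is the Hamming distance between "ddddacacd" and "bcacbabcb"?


Comparing "ddddacacd" and "bcacbabcb" position by position:
  Position 0: 'd' vs 'b' => differ
  Position 1: 'd' vs 'c' => differ
  Position 2: 'd' vs 'a' => differ
  Position 3: 'd' vs 'c' => differ
  Position 4: 'a' vs 'b' => differ
  Position 5: 'c' vs 'a' => differ
  Position 6: 'a' vs 'b' => differ
  Position 7: 'c' vs 'c' => same
  Position 8: 'd' vs 'b' => differ
Total differences (Hamming distance): 8

8


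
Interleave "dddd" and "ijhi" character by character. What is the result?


Interleaving "dddd" and "ijhi":
  Position 0: 'd' from first, 'i' from second => "di"
  Position 1: 'd' from first, 'j' from second => "dj"
  Position 2: 'd' from first, 'h' from second => "dh"
  Position 3: 'd' from first, 'i' from second => "di"
Result: didjdhdi

didjdhdi


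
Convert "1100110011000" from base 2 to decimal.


Input: "1100110011000" in base 2
Positional expansion:
  Digit '1' (value 1) x 2^12 = 4096
  Digit '1' (value 1) x 2^11 = 2048
  Digit '0' (value 0) x 2^10 = 0
  Digit '0' (value 0) x 2^9 = 0
  Digit '1' (value 1) x 2^8 = 256
  Digit '1' (value 1) x 2^7 = 128
  Digit '0' (value 0) x 2^6 = 0
  Digit '0' (value 0) x 2^5 = 0
  Digit '1' (value 1) x 2^4 = 16
  Digit '1' (value 1) x 2^3 = 8
  Digit '0' (value 0) x 2^2 = 0
  Digit '0' (value 0) x 2^1 = 0
  Digit '0' (value 0) x 2^0 = 0
Sum = 6552

6552


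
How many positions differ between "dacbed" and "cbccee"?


Comparing "dacbed" and "cbccee" position by position:
  Position 0: 'd' vs 'c' => DIFFER
  Position 1: 'a' vs 'b' => DIFFER
  Position 2: 'c' vs 'c' => same
  Position 3: 'b' vs 'c' => DIFFER
  Position 4: 'e' vs 'e' => same
  Position 5: 'd' vs 'e' => DIFFER
Positions that differ: 4

4


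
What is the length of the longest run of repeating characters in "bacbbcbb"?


Input: "bacbbcbb"
Scanning for longest run:
  Position 1 ('a'): new char, reset run to 1
  Position 2 ('c'): new char, reset run to 1
  Position 3 ('b'): new char, reset run to 1
  Position 4 ('b'): continues run of 'b', length=2
  Position 5 ('c'): new char, reset run to 1
  Position 6 ('b'): new char, reset run to 1
  Position 7 ('b'): continues run of 'b', length=2
Longest run: 'b' with length 2

2


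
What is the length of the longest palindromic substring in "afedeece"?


Input: "afedeece"
Checking substrings for palindromes:
  [2:5] "ede" (len 3) => palindrome
  [5:8] "ece" (len 3) => palindrome
  [4:6] "ee" (len 2) => palindrome
Longest palindromic substring: "ede" with length 3

3


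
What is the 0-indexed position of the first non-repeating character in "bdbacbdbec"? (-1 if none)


Input: bdbacbdbec
Character frequencies:
  'a': 1
  'b': 4
  'c': 2
  'd': 2
  'e': 1
Scanning left to right for freq == 1:
  Position 0 ('b'): freq=4, skip
  Position 1 ('d'): freq=2, skip
  Position 2 ('b'): freq=4, skip
  Position 3 ('a'): unique! => answer = 3

3


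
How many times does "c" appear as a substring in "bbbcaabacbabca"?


Searching for "c" in "bbbcaabacbabca"
Scanning each position:
  Position 0: "b" => no
  Position 1: "b" => no
  Position 2: "b" => no
  Position 3: "c" => MATCH
  Position 4: "a" => no
  Position 5: "a" => no
  Position 6: "b" => no
  Position 7: "a" => no
  Position 8: "c" => MATCH
  Position 9: "b" => no
  Position 10: "a" => no
  Position 11: "b" => no
  Position 12: "c" => MATCH
  Position 13: "a" => no
Total occurrences: 3

3


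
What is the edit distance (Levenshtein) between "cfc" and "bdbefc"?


Computing edit distance: "cfc" -> "bdbefc"
DP table:
           b    d    b    e    f    c
      0    1    2    3    4    5    6
  c   1    1    2    3    4    5    5
  f   2    2    2    3    4    4    5
  c   3    3    3    3    4    5    4
Edit distance = dp[3][6] = 4

4


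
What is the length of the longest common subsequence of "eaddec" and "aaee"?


LCS of "eaddec" and "aaee"
DP table:
           a    a    e    e
      0    0    0    0    0
  e   0    0    0    1    1
  a   0    1    1    1    1
  d   0    1    1    1    1
  d   0    1    1    1    1
  e   0    1    1    2    2
  c   0    1    1    2    2
LCS length = dp[6][4] = 2

2


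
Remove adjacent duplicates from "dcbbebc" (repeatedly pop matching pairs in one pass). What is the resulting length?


Input: dcbbebc
Stack-based adjacent duplicate removal:
  Read 'd': push. Stack: d
  Read 'c': push. Stack: dc
  Read 'b': push. Stack: dcb
  Read 'b': matches stack top 'b' => pop. Stack: dc
  Read 'e': push. Stack: dce
  Read 'b': push. Stack: dceb
  Read 'c': push. Stack: dcebc
Final stack: "dcebc" (length 5)

5


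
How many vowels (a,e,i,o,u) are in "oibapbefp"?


Input: oibapbefp
Checking each character:
  'o' at position 0: vowel (running total: 1)
  'i' at position 1: vowel (running total: 2)
  'b' at position 2: consonant
  'a' at position 3: vowel (running total: 3)
  'p' at position 4: consonant
  'b' at position 5: consonant
  'e' at position 6: vowel (running total: 4)
  'f' at position 7: consonant
  'p' at position 8: consonant
Total vowels: 4

4


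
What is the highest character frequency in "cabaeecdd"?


Input: cabaeecdd
Character counts:
  'a': 2
  'b': 1
  'c': 2
  'd': 2
  'e': 2
Maximum frequency: 2

2


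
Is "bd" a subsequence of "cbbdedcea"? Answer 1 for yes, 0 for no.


Check if "bd" is a subsequence of "cbbdedcea"
Greedy scan:
  Position 0 ('c'): no match needed
  Position 1 ('b'): matches sub[0] = 'b'
  Position 2 ('b'): no match needed
  Position 3 ('d'): matches sub[1] = 'd'
  Position 4 ('e'): no match needed
  Position 5 ('d'): no match needed
  Position 6 ('c'): no match needed
  Position 7 ('e'): no match needed
  Position 8 ('a'): no match needed
All 2 characters matched => is a subsequence

1


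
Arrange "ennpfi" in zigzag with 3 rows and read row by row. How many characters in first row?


Zigzag "ennpfi" into 3 rows:
Placing characters:
  'e' => row 0
  'n' => row 1
  'n' => row 2
  'p' => row 1
  'f' => row 0
  'i' => row 1
Rows:
  Row 0: "ef"
  Row 1: "npi"
  Row 2: "n"
First row length: 2

2


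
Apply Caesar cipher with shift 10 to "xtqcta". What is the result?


Caesar cipher: shift "xtqcta" by 10
  'x' (pos 23) + 10 = pos 7 = 'h'
  't' (pos 19) + 10 = pos 3 = 'd'
  'q' (pos 16) + 10 = pos 0 = 'a'
  'c' (pos 2) + 10 = pos 12 = 'm'
  't' (pos 19) + 10 = pos 3 = 'd'
  'a' (pos 0) + 10 = pos 10 = 'k'
Result: hdamdk

hdamdk


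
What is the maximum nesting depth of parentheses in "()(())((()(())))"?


Input: "()(())((()(())))"
Tracking depth:
  Position 0 '(': depth becomes 1
  Position 1 ')': depth becomes 0
  Position 2 '(': depth becomes 1
  Position 3 '(': depth becomes 2
  Position 4 ')': depth becomes 1
  Position 5 ')': depth becomes 0
  Position 6 '(': depth becomes 1
  Position 7 '(': depth becomes 2
  Position 8 '(': depth becomes 3
  Position 9 ')': depth becomes 2
  Position 10 '(': depth becomes 3
  Position 11 '(': depth becomes 4
  Position 12 ')': depth becomes 3
  Position 13 ')': depth becomes 2
  Position 14 ')': depth becomes 1
  Position 15 ')': depth becomes 0
Maximum depth reached: 4

4
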